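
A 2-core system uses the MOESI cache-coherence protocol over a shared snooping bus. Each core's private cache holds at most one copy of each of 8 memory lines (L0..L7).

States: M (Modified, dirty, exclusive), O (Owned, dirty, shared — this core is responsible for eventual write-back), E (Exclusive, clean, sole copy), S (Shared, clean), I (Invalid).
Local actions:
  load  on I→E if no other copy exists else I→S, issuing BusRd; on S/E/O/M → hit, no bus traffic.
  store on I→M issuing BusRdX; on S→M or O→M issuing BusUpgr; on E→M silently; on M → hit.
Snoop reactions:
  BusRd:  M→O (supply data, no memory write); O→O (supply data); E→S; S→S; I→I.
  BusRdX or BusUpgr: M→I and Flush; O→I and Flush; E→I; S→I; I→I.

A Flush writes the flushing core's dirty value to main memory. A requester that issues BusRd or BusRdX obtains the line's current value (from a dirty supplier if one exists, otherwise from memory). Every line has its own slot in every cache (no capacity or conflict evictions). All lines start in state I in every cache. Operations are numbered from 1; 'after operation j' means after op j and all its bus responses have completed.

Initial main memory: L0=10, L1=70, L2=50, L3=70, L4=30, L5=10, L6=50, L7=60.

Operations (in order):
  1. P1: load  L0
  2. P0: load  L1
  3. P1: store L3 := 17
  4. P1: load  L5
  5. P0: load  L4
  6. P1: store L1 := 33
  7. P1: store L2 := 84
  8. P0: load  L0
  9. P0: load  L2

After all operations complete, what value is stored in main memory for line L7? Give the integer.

[1] P1: load  L0 | P0:I, P1:E(10) | bus: BusRd
[2] P0: load  L1 | P0:E(70), P1:I | bus: BusRd
[3] P1: store L3 := 17 | P0:I, P1:M(17) | bus: BusRdX
[4] P1: load  L5 | P0:I, P1:E(10) | bus: BusRd
[5] P0: load  L4 | P0:E(30), P1:I | bus: BusRd
[6] P1: store L1 := 33 | P0:I, P1:M(33) | bus: BusRdX
[7] P1: store L2 := 84 | P0:I, P1:M(84) | bus: BusRdX
[8] P0: load  L0 | P0:S(10), P1:S(10) | bus: BusRd
[9] P0: load  L2 | P0:S(84), P1:O(84) | bus: BusRd

memory[L7] = 60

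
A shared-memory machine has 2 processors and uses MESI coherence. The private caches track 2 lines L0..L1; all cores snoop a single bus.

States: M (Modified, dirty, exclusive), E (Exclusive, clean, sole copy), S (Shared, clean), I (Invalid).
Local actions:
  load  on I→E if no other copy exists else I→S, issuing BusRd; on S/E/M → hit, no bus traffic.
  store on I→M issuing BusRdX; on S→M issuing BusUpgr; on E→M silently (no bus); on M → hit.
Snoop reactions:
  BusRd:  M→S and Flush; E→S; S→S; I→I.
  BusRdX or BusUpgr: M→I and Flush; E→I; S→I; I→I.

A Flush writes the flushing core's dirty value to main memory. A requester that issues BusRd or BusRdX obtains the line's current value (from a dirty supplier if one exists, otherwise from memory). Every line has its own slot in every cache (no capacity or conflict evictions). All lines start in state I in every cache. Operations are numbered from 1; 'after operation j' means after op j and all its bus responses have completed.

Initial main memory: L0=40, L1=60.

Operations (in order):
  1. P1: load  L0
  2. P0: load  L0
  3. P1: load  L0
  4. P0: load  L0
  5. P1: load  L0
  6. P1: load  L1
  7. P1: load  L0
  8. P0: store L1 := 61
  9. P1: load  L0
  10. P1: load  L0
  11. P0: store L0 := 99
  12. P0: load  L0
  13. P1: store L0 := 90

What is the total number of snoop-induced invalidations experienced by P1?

step 1: P1: load  L0  ⟶  IE  (L0)  txn=BusRd  M[L0]=40
step 2: P0: load  L0  ⟶  SS  (L0)  txn=BusRd  M[L0]=40
step 3: P1: load  L0  ⟶  SS  (L0)  txn=∅  M[L0]=40
step 4: P0: load  L0  ⟶  SS  (L0)  txn=∅  M[L0]=40
step 5: P1: load  L0  ⟶  SS  (L0)  txn=∅  M[L0]=40
step 6: P1: load  L1  ⟶  IE  (L1)  txn=BusRd  M[L1]=60
step 7: P1: load  L0  ⟶  SS  (L0)  txn=∅  M[L0]=40
step 8: P0: store L1 := 61  ⟶  MI  (L1)  txn=BusRdX  M[L1]=60
step 9: P1: load  L0  ⟶  SS  (L0)  txn=∅  M[L0]=40
step 10: P1: load  L0  ⟶  SS  (L0)  txn=∅  M[L0]=40
step 11: P0: store L0 := 99  ⟶  MI  (L0)  txn=BusUpgr  M[L0]=40
step 12: P0: load  L0  ⟶  MI  (L0)  txn=∅  M[L0]=40
step 13: P1: store L0 := 90  ⟶  IM  (L0)  txn=BusRdX+Flush  M[L0]=99

invalidations = 2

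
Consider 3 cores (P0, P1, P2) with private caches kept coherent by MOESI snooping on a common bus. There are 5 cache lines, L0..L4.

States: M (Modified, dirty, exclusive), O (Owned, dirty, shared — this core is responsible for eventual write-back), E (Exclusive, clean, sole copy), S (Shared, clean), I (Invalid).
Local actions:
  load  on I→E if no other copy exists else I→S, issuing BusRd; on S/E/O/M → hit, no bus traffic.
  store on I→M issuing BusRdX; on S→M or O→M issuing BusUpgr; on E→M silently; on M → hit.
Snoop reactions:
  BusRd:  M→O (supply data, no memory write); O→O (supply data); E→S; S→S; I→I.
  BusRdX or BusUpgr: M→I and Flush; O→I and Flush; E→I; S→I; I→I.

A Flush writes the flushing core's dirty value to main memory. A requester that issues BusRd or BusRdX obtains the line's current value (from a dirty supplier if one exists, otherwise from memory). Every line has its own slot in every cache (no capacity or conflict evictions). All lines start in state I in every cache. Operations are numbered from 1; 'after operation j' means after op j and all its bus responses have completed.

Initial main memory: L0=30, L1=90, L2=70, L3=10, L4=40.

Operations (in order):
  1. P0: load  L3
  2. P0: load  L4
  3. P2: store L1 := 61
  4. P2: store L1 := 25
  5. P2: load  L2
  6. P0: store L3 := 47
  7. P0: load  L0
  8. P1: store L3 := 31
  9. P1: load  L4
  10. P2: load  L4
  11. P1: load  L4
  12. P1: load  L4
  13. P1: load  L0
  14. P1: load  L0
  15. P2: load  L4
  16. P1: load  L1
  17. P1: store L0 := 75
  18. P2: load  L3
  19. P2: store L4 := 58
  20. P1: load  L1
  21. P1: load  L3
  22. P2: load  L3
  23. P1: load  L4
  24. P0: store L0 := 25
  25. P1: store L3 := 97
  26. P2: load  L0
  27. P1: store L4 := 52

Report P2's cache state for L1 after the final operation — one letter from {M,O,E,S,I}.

step 1: P0: load  L3  ⟶  EII  (L3)  txn=BusRd  M[L3]=10
step 2: P0: load  L4  ⟶  EII  (L4)  txn=BusRd  M[L4]=40
step 3: P2: store L1 := 61  ⟶  IIM  (L1)  txn=BusRdX  M[L1]=90
step 4: P2: store L1 := 25  ⟶  IIM  (L1)  txn=∅  M[L1]=90
step 5: P2: load  L2  ⟶  IIE  (L2)  txn=BusRd  M[L2]=70
step 6: P0: store L3 := 47  ⟶  MII  (L3)  txn=∅  M[L3]=10
step 7: P0: load  L0  ⟶  EII  (L0)  txn=BusRd  M[L0]=30
step 8: P1: store L3 := 31  ⟶  IMI  (L3)  txn=BusRdX+Flush  M[L3]=47
step 9: P1: load  L4  ⟶  SSI  (L4)  txn=BusRd  M[L4]=40
step 10: P2: load  L4  ⟶  SSS  (L4)  txn=BusRd  M[L4]=40
step 11: P1: load  L4  ⟶  SSS  (L4)  txn=∅  M[L4]=40
step 12: P1: load  L4  ⟶  SSS  (L4)  txn=∅  M[L4]=40
step 13: P1: load  L0  ⟶  SSI  (L0)  txn=BusRd  M[L0]=30
step 14: P1: load  L0  ⟶  SSI  (L0)  txn=∅  M[L0]=30
step 15: P2: load  L4  ⟶  SSS  (L4)  txn=∅  M[L4]=40
step 16: P1: load  L1  ⟶  ISO  (L1)  txn=BusRd  M[L1]=90
step 17: P1: store L0 := 75  ⟶  IMI  (L0)  txn=BusUpgr  M[L0]=30
step 18: P2: load  L3  ⟶  IOS  (L3)  txn=BusRd  M[L3]=47
step 19: P2: store L4 := 58  ⟶  IIM  (L4)  txn=BusUpgr  M[L4]=40
step 20: P1: load  L1  ⟶  ISO  (L1)  txn=∅  M[L1]=90
step 21: P1: load  L3  ⟶  IOS  (L3)  txn=∅  M[L3]=47
step 22: P2: load  L3  ⟶  IOS  (L3)  txn=∅  M[L3]=47
step 23: P1: load  L4  ⟶  ISO  (L4)  txn=BusRd  M[L4]=40
step 24: P0: store L0 := 25  ⟶  MII  (L0)  txn=BusRdX+Flush  M[L0]=75
step 25: P1: store L3 := 97  ⟶  IMI  (L3)  txn=BusUpgr  M[L3]=47
step 26: P2: load  L0  ⟶  OIS  (L0)  txn=BusRd  M[L0]=75
step 27: P1: store L4 := 52  ⟶  IMI  (L4)  txn=BusUpgr+Flush  M[L4]=58

state = O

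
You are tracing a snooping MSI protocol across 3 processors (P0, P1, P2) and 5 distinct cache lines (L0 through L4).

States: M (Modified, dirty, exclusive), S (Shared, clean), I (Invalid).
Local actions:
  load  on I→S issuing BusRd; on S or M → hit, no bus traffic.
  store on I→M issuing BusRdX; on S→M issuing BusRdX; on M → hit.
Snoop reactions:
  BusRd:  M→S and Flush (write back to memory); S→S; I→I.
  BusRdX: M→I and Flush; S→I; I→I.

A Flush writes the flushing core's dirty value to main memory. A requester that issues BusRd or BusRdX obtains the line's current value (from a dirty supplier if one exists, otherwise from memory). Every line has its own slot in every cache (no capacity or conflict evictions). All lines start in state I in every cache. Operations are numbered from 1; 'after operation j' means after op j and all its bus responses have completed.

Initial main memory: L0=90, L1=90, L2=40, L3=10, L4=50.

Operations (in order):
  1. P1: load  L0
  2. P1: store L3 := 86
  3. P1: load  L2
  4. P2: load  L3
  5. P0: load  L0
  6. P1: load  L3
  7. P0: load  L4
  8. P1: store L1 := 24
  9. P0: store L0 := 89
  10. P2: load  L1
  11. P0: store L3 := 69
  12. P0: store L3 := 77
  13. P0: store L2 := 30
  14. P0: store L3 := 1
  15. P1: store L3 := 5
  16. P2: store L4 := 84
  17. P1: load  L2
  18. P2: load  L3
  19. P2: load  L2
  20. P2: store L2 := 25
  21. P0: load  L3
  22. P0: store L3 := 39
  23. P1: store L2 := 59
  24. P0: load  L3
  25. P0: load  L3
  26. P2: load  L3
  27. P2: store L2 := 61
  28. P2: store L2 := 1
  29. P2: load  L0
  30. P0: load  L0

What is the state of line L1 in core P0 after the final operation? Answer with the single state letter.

state = I

  op1 P1: load  L0 → I/S/I on L0; bus BusRd; mem=90
  op2 P1: store L3 := 86 → I/M/I on L3; bus BusRdX; mem=10
  op3 P1: load  L2 → I/S/I on L2; bus BusRd; mem=40
  op4 P2: load  L3 → I/S/S on L3; bus BusRd Flush; mem=86
  op5 P0: load  L0 → S/S/I on L0; bus BusRd; mem=90
  op6 P1: load  L3 → I/S/S on L3; bus (none); mem=86
  op7 P0: load  L4 → S/I/I on L4; bus BusRd; mem=50
  op8 P1: store L1 := 24 → I/M/I on L1; bus BusRdX; mem=90
  op9 P0: store L0 := 89 → M/I/I on L0; bus BusRdX; mem=90
  op10 P2: load  L1 → I/S/S on L1; bus BusRd Flush; mem=24
  op11 P0: store L3 := 69 → M/I/I on L3; bus BusRdX; mem=86
  op12 P0: store L3 := 77 → M/I/I on L3; bus (none); mem=86
  op13 P0: store L2 := 30 → M/I/I on L2; bus BusRdX; mem=40
  op14 P0: store L3 := 1 → M/I/I on L3; bus (none); mem=86
  op15 P1: store L3 := 5 → I/M/I on L3; bus BusRdX Flush; mem=1
  op16 P2: store L4 := 84 → I/I/M on L4; bus BusRdX; mem=50
  op17 P1: load  L2 → S/S/I on L2; bus BusRd Flush; mem=30
  op18 P2: load  L3 → I/S/S on L3; bus BusRd Flush; mem=5
  op19 P2: load  L2 → S/S/S on L2; bus BusRd; mem=30
  op20 P2: store L2 := 25 → I/I/M on L2; bus BusRdX; mem=30
  op21 P0: load  L3 → S/S/S on L3; bus BusRd; mem=5
  op22 P0: store L3 := 39 → M/I/I on L3; bus BusRdX; mem=5
  op23 P1: store L2 := 59 → I/M/I on L2; bus BusRdX Flush; mem=25
  op24 P0: load  L3 → M/I/I on L3; bus (none); mem=5
  op25 P0: load  L3 → M/I/I on L3; bus (none); mem=5
  op26 P2: load  L3 → S/I/S on L3; bus BusRd Flush; mem=39
  op27 P2: store L2 := 61 → I/I/M on L2; bus BusRdX Flush; mem=59
  op28 P2: store L2 := 1 → I/I/M on L2; bus (none); mem=59
  op29 P2: load  L0 → S/I/S on L0; bus BusRd Flush; mem=89
  op30 P0: load  L0 → S/I/S on L0; bus (none); mem=89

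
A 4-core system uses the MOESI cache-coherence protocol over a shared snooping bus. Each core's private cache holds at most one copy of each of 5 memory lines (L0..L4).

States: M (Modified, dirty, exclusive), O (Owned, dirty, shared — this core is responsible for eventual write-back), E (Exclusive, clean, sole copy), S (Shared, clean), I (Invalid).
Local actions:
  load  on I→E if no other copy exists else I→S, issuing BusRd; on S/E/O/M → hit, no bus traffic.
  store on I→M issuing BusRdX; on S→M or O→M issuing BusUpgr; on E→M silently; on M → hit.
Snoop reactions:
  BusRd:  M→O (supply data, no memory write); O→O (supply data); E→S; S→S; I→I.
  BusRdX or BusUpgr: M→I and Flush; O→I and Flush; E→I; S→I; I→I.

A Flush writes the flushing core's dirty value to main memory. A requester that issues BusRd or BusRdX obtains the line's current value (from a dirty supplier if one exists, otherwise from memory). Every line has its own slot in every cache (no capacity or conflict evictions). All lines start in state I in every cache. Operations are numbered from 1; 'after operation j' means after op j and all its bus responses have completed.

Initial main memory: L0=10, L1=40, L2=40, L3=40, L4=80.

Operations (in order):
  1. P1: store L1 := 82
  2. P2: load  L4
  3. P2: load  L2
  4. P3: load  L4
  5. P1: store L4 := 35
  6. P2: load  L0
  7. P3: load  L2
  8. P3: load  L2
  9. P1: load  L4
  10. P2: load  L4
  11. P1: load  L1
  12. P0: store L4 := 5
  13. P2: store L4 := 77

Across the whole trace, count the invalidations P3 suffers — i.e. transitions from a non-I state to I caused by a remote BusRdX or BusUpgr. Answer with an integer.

1. P1: store L1 := 82  bus=[BusRdX]  L1: P0=I P1=M P2=I P3=I  mem[L1]=40
2. P2: load  L4  bus=[BusRd]  L4: P0=I P1=I P2=E P3=I  mem[L4]=80
3. P2: load  L2  bus=[BusRd]  L2: P0=I P1=I P2=E P3=I  mem[L2]=40
4. P3: load  L4  bus=[BusRd]  L4: P0=I P1=I P2=S P3=S  mem[L4]=80
5. P1: store L4 := 35  bus=[BusRdX]  L4: P0=I P1=M P2=I P3=I  mem[L4]=80
6. P2: load  L0  bus=[BusRd]  L0: P0=I P1=I P2=E P3=I  mem[L0]=10
7. P3: load  L2  bus=[BusRd]  L2: P0=I P1=I P2=S P3=S  mem[L2]=40
8. P3: load  L2  bus=[-]  L2: P0=I P1=I P2=S P3=S  mem[L2]=40
9. P1: load  L4  bus=[-]  L4: P0=I P1=M P2=I P3=I  mem[L4]=80
10. P2: load  L4  bus=[BusRd]  L4: P0=I P1=O P2=S P3=I  mem[L4]=80
11. P1: load  L1  bus=[-]  L1: P0=I P1=M P2=I P3=I  mem[L1]=40
12. P0: store L4 := 5  bus=[BusRdX,Flush]  L4: P0=M P1=I P2=I P3=I  mem[L4]=35
13. P2: store L4 := 77  bus=[BusRdX,Flush]  L4: P0=I P1=I P2=M P3=I  mem[L4]=5

invalidations = 1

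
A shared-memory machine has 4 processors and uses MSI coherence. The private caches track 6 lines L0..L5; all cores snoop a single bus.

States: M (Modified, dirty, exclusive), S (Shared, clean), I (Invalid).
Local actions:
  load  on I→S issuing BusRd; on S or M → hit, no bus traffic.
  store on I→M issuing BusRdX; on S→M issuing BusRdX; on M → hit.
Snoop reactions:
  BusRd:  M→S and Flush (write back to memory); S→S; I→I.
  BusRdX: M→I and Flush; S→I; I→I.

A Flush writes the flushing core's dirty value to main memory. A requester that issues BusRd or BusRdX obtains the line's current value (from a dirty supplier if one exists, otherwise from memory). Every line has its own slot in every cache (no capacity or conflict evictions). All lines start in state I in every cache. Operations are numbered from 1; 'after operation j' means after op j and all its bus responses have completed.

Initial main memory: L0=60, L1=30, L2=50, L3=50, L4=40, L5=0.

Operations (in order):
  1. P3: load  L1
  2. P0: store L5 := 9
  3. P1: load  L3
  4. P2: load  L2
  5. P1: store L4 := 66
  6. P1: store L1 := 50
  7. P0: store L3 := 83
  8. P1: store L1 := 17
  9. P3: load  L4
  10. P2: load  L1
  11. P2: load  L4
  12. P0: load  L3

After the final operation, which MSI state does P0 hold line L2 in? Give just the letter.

state = I

step 1: P3: load  L1  ⟶  IIIS  (L1)  txn=BusRd  M[L1]=30
step 2: P0: store L5 := 9  ⟶  MIII  (L5)  txn=BusRdX  M[L5]=0
step 3: P1: load  L3  ⟶  ISII  (L3)  txn=BusRd  M[L3]=50
step 4: P2: load  L2  ⟶  IISI  (L2)  txn=BusRd  M[L2]=50
step 5: P1: store L4 := 66  ⟶  IMII  (L4)  txn=BusRdX  M[L4]=40
step 6: P1: store L1 := 50  ⟶  IMII  (L1)  txn=BusRdX  M[L1]=30
step 7: P0: store L3 := 83  ⟶  MIII  (L3)  txn=BusRdX  M[L3]=50
step 8: P1: store L1 := 17  ⟶  IMII  (L1)  txn=∅  M[L1]=30
step 9: P3: load  L4  ⟶  ISIS  (L4)  txn=BusRd+Flush  M[L4]=66
step 10: P2: load  L1  ⟶  ISSI  (L1)  txn=BusRd+Flush  M[L1]=17
step 11: P2: load  L4  ⟶  ISSS  (L4)  txn=BusRd  M[L4]=66
step 12: P0: load  L3  ⟶  MIII  (L3)  txn=∅  M[L3]=50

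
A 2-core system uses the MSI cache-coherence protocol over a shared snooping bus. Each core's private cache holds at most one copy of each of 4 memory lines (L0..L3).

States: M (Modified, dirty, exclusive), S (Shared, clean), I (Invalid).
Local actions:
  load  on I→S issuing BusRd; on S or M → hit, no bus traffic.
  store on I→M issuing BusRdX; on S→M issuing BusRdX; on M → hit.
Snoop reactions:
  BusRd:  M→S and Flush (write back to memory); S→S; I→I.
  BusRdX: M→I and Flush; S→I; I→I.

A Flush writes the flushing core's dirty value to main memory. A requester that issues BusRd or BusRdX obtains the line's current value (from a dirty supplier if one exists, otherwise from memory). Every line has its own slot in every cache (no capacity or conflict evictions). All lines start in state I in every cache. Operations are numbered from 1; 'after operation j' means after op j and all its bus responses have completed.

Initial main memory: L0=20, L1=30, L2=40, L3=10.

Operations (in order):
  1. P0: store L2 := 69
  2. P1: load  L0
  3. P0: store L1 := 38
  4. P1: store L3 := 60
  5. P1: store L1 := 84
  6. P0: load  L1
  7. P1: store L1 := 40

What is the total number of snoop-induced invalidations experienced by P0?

invalidations = 2

1. P0: store L2 := 69  bus=[BusRdX]  L2: P0=M P1=I  mem[L2]=40
2. P1: load  L0  bus=[BusRd]  L0: P0=I P1=S  mem[L0]=20
3. P0: store L1 := 38  bus=[BusRdX]  L1: P0=M P1=I  mem[L1]=30
4. P1: store L3 := 60  bus=[BusRdX]  L3: P0=I P1=M  mem[L3]=10
5. P1: store L1 := 84  bus=[BusRdX,Flush]  L1: P0=I P1=M  mem[L1]=38
6. P0: load  L1  bus=[BusRd,Flush]  L1: P0=S P1=S  mem[L1]=84
7. P1: store L1 := 40  bus=[BusRdX]  L1: P0=I P1=M  mem[L1]=84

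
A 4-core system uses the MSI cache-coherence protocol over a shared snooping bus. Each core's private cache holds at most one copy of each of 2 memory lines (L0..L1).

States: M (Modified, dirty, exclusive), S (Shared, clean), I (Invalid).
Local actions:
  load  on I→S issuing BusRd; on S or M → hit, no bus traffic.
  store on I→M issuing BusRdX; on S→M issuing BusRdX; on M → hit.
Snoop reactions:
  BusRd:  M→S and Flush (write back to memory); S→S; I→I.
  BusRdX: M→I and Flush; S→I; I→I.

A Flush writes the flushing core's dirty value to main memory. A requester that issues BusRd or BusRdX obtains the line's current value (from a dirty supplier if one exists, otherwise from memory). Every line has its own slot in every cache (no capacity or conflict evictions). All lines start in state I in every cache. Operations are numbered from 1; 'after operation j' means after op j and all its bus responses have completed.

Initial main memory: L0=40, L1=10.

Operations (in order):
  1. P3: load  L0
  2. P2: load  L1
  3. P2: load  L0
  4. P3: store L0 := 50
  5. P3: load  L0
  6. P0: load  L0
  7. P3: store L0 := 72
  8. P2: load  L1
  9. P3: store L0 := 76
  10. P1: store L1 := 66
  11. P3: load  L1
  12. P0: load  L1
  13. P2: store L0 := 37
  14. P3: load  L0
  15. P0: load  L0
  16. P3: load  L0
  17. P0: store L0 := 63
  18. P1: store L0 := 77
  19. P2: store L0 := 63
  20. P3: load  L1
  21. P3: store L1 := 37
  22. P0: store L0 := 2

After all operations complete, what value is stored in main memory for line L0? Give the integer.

memory[L0] = 63

1. P3: load  L0  bus=[BusRd]  L0: P0=I P1=I P2=I P3=S  mem[L0]=40
2. P2: load  L1  bus=[BusRd]  L1: P0=I P1=I P2=S P3=I  mem[L1]=10
3. P2: load  L0  bus=[BusRd]  L0: P0=I P1=I P2=S P3=S  mem[L0]=40
4. P3: store L0 := 50  bus=[BusRdX]  L0: P0=I P1=I P2=I P3=M  mem[L0]=40
5. P3: load  L0  bus=[-]  L0: P0=I P1=I P2=I P3=M  mem[L0]=40
6. P0: load  L0  bus=[BusRd,Flush]  L0: P0=S P1=I P2=I P3=S  mem[L0]=50
7. P3: store L0 := 72  bus=[BusRdX]  L0: P0=I P1=I P2=I P3=M  mem[L0]=50
8. P2: load  L1  bus=[-]  L1: P0=I P1=I P2=S P3=I  mem[L1]=10
9. P3: store L0 := 76  bus=[-]  L0: P0=I P1=I P2=I P3=M  mem[L0]=50
10. P1: store L1 := 66  bus=[BusRdX]  L1: P0=I P1=M P2=I P3=I  mem[L1]=10
11. P3: load  L1  bus=[BusRd,Flush]  L1: P0=I P1=S P2=I P3=S  mem[L1]=66
12. P0: load  L1  bus=[BusRd]  L1: P0=S P1=S P2=I P3=S  mem[L1]=66
13. P2: store L0 := 37  bus=[BusRdX,Flush]  L0: P0=I P1=I P2=M P3=I  mem[L0]=76
14. P3: load  L0  bus=[BusRd,Flush]  L0: P0=I P1=I P2=S P3=S  mem[L0]=37
15. P0: load  L0  bus=[BusRd]  L0: P0=S P1=I P2=S P3=S  mem[L0]=37
16. P3: load  L0  bus=[-]  L0: P0=S P1=I P2=S P3=S  mem[L0]=37
17. P0: store L0 := 63  bus=[BusRdX]  L0: P0=M P1=I P2=I P3=I  mem[L0]=37
18. P1: store L0 := 77  bus=[BusRdX,Flush]  L0: P0=I P1=M P2=I P3=I  mem[L0]=63
19. P2: store L0 := 63  bus=[BusRdX,Flush]  L0: P0=I P1=I P2=M P3=I  mem[L0]=77
20. P3: load  L1  bus=[-]  L1: P0=S P1=S P2=I P3=S  mem[L1]=66
21. P3: store L1 := 37  bus=[BusRdX]  L1: P0=I P1=I P2=I P3=M  mem[L1]=66
22. P0: store L0 := 2  bus=[BusRdX,Flush]  L0: P0=M P1=I P2=I P3=I  mem[L0]=63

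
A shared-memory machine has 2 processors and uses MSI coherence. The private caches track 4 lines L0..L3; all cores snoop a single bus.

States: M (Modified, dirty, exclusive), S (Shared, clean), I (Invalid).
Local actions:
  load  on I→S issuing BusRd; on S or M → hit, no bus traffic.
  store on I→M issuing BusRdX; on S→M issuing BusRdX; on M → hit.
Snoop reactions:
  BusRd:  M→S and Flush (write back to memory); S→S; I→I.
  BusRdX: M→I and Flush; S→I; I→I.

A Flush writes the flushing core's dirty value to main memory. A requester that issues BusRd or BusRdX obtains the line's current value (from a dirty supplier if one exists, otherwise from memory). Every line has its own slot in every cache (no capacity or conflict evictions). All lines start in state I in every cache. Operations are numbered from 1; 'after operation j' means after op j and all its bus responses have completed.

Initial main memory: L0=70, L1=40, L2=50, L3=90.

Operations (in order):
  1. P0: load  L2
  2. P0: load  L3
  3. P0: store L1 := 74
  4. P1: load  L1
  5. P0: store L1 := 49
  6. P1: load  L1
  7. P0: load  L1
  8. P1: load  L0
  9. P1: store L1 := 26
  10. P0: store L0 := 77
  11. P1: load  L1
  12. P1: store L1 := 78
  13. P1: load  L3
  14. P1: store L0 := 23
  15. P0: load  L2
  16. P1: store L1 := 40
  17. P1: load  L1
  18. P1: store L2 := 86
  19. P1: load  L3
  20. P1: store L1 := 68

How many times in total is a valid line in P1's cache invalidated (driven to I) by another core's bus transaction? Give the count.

1. P0: load  L2  bus=[BusRd]  L2: P0=S P1=I  mem[L2]=50
2. P0: load  L3  bus=[BusRd]  L3: P0=S P1=I  mem[L3]=90
3. P0: store L1 := 74  bus=[BusRdX]  L1: P0=M P1=I  mem[L1]=40
4. P1: load  L1  bus=[BusRd,Flush]  L1: P0=S P1=S  mem[L1]=74
5. P0: store L1 := 49  bus=[BusRdX]  L1: P0=M P1=I  mem[L1]=74
6. P1: load  L1  bus=[BusRd,Flush]  L1: P0=S P1=S  mem[L1]=49
7. P0: load  L1  bus=[-]  L1: P0=S P1=S  mem[L1]=49
8. P1: load  L0  bus=[BusRd]  L0: P0=I P1=S  mem[L0]=70
9. P1: store L1 := 26  bus=[BusRdX]  L1: P0=I P1=M  mem[L1]=49
10. P0: store L0 := 77  bus=[BusRdX]  L0: P0=M P1=I  mem[L0]=70
11. P1: load  L1  bus=[-]  L1: P0=I P1=M  mem[L1]=49
12. P1: store L1 := 78  bus=[-]  L1: P0=I P1=M  mem[L1]=49
13. P1: load  L3  bus=[BusRd]  L3: P0=S P1=S  mem[L3]=90
14. P1: store L0 := 23  bus=[BusRdX,Flush]  L0: P0=I P1=M  mem[L0]=77
15. P0: load  L2  bus=[-]  L2: P0=S P1=I  mem[L2]=50
16. P1: store L1 := 40  bus=[-]  L1: P0=I P1=M  mem[L1]=49
17. P1: load  L1  bus=[-]  L1: P0=I P1=M  mem[L1]=49
18. P1: store L2 := 86  bus=[BusRdX]  L2: P0=I P1=M  mem[L2]=50
19. P1: load  L3  bus=[-]  L3: P0=S P1=S  mem[L3]=90
20. P1: store L1 := 68  bus=[-]  L1: P0=I P1=M  mem[L1]=49

invalidations = 2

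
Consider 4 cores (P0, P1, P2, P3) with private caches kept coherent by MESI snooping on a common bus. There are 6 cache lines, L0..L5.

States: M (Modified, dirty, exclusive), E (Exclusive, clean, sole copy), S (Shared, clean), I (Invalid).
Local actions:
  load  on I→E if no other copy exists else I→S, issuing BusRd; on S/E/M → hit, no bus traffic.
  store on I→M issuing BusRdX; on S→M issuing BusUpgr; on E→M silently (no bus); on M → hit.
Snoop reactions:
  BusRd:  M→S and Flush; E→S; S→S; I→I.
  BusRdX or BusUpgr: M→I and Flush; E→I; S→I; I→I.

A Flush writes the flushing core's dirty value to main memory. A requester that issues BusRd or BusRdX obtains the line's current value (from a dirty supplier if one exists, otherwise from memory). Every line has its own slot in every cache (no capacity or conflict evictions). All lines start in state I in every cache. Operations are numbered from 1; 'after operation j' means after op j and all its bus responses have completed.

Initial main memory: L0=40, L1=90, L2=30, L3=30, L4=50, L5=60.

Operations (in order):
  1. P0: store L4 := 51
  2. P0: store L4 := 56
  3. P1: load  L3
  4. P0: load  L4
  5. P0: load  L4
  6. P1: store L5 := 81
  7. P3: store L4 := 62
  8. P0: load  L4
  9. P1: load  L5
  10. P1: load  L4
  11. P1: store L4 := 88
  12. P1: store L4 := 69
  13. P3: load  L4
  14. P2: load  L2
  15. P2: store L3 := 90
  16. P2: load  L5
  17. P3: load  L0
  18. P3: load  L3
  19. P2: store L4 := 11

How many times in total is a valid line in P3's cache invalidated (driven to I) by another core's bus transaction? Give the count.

1. P0: store L4 := 51  bus=[BusRdX]  L4: P0=M P1=I P2=I P3=I  mem[L4]=50
2. P0: store L4 := 56  bus=[-]  L4: P0=M P1=I P2=I P3=I  mem[L4]=50
3. P1: load  L3  bus=[BusRd]  L3: P0=I P1=E P2=I P3=I  mem[L3]=30
4. P0: load  L4  bus=[-]  L4: P0=M P1=I P2=I P3=I  mem[L4]=50
5. P0: load  L4  bus=[-]  L4: P0=M P1=I P2=I P3=I  mem[L4]=50
6. P1: store L5 := 81  bus=[BusRdX]  L5: P0=I P1=M P2=I P3=I  mem[L5]=60
7. P3: store L4 := 62  bus=[BusRdX,Flush]  L4: P0=I P1=I P2=I P3=M  mem[L4]=56
8. P0: load  L4  bus=[BusRd,Flush]  L4: P0=S P1=I P2=I P3=S  mem[L4]=62
9. P1: load  L5  bus=[-]  L5: P0=I P1=M P2=I P3=I  mem[L5]=60
10. P1: load  L4  bus=[BusRd]  L4: P0=S P1=S P2=I P3=S  mem[L4]=62
11. P1: store L4 := 88  bus=[BusUpgr]  L4: P0=I P1=M P2=I P3=I  mem[L4]=62
12. P1: store L4 := 69  bus=[-]  L4: P0=I P1=M P2=I P3=I  mem[L4]=62
13. P3: load  L4  bus=[BusRd,Flush]  L4: P0=I P1=S P2=I P3=S  mem[L4]=69
14. P2: load  L2  bus=[BusRd]  L2: P0=I P1=I P2=E P3=I  mem[L2]=30
15. P2: store L3 := 90  bus=[BusRdX]  L3: P0=I P1=I P2=M P3=I  mem[L3]=30
16. P2: load  L5  bus=[BusRd,Flush]  L5: P0=I P1=S P2=S P3=I  mem[L5]=81
17. P3: load  L0  bus=[BusRd]  L0: P0=I P1=I P2=I P3=E  mem[L0]=40
18. P3: load  L3  bus=[BusRd,Flush]  L3: P0=I P1=I P2=S P3=S  mem[L3]=90
19. P2: store L4 := 11  bus=[BusRdX]  L4: P0=I P1=I P2=M P3=I  mem[L4]=69

invalidations = 2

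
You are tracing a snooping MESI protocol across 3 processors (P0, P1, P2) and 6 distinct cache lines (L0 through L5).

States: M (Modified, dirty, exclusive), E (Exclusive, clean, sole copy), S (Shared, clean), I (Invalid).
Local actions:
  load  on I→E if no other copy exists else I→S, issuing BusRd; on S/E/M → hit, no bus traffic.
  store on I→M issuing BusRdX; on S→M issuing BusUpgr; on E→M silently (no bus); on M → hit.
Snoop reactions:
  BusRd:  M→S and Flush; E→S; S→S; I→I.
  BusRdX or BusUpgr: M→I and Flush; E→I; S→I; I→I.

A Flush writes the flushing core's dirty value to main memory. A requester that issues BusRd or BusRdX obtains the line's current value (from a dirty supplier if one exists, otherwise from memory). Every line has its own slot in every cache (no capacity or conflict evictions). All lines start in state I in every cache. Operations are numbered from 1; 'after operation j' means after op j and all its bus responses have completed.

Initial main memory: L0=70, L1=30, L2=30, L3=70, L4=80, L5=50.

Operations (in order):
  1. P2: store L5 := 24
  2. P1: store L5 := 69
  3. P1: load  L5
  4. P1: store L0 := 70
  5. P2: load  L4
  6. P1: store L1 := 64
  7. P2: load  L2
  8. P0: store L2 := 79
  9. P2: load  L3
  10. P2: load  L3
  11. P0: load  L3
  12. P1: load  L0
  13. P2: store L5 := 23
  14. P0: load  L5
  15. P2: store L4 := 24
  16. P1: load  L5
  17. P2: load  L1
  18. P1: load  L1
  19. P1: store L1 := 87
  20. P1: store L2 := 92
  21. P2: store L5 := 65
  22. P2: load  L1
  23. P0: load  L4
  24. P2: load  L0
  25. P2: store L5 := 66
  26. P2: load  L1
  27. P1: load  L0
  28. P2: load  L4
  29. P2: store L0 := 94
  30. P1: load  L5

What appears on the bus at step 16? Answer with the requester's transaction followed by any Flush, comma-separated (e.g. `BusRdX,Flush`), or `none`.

  op1 P2: store L5 := 24 → I/I/M on L5; bus BusRdX; mem=50
  op2 P1: store L5 := 69 → I/M/I on L5; bus BusRdX Flush; mem=24
  op3 P1: load  L5 → I/M/I on L5; bus (none); mem=24
  op4 P1: store L0 := 70 → I/M/I on L0; bus BusRdX; mem=70
  op5 P2: load  L4 → I/I/E on L4; bus BusRd; mem=80
  op6 P1: store L1 := 64 → I/M/I on L1; bus BusRdX; mem=30
  op7 P2: load  L2 → I/I/E on L2; bus BusRd; mem=30
  op8 P0: store L2 := 79 → M/I/I on L2; bus BusRdX; mem=30
  op9 P2: load  L3 → I/I/E on L3; bus BusRd; mem=70
  op10 P2: load  L3 → I/I/E on L3; bus (none); mem=70
  op11 P0: load  L3 → S/I/S on L3; bus BusRd; mem=70
  op12 P1: load  L0 → I/M/I on L0; bus (none); mem=70
  op13 P2: store L5 := 23 → I/I/M on L5; bus BusRdX Flush; mem=69
  op14 P0: load  L5 → S/I/S on L5; bus BusRd Flush; mem=23
  op15 P2: store L4 := 24 → I/I/M on L4; bus (none); mem=80
  op16 P1: load  L5 → S/S/S on L5; bus BusRd; mem=23
  op17 P2: load  L1 → I/S/S on L1; bus BusRd Flush; mem=64
  op18 P1: load  L1 → I/S/S on L1; bus (none); mem=64
  op19 P1: store L1 := 87 → I/M/I on L1; bus BusUpgr; mem=64
  op20 P1: store L2 := 92 → I/M/I on L2; bus BusRdX Flush; mem=79
  op21 P2: store L5 := 65 → I/I/M on L5; bus BusUpgr; mem=23
  op22 P2: load  L1 → I/S/S on L1; bus BusRd Flush; mem=87
  op23 P0: load  L4 → S/I/S on L4; bus BusRd Flush; mem=24
  op24 P2: load  L0 → I/S/S on L0; bus BusRd Flush; mem=70
  op25 P2: store L5 := 66 → I/I/M on L5; bus (none); mem=23
  op26 P2: load  L1 → I/S/S on L1; bus (none); mem=87
  op27 P1: load  L0 → I/S/S on L0; bus (none); mem=70
  op28 P2: load  L4 → S/I/S on L4; bus (none); mem=24
  op29 P2: store L0 := 94 → I/I/M on L0; bus BusUpgr; mem=70
  op30 P1: load  L5 → I/S/S on L5; bus BusRd Flush; mem=66

bus = BusRd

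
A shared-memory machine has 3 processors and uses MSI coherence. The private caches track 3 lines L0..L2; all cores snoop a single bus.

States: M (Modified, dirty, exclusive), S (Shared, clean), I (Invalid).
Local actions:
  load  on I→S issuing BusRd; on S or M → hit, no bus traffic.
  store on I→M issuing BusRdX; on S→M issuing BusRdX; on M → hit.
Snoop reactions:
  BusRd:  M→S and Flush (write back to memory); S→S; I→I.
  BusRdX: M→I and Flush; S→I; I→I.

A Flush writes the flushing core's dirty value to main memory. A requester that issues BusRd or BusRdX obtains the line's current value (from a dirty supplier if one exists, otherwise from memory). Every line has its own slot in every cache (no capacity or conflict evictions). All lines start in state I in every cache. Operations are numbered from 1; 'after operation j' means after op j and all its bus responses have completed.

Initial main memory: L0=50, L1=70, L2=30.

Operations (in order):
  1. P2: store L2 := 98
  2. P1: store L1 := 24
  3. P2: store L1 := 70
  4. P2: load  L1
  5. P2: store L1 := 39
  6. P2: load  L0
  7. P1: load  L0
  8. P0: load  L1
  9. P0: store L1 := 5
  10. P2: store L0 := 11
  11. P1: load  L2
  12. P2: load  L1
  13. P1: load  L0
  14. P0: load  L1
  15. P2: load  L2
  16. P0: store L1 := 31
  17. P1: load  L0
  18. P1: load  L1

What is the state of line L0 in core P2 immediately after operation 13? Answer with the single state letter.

1. P2: store L2 := 98  bus=[BusRdX]  L2: P0=I P1=I P2=M  mem[L2]=30
2. P1: store L1 := 24  bus=[BusRdX]  L1: P0=I P1=M P2=I  mem[L1]=70
3. P2: store L1 := 70  bus=[BusRdX,Flush]  L1: P0=I P1=I P2=M  mem[L1]=24
4. P2: load  L1  bus=[-]  L1: P0=I P1=I P2=M  mem[L1]=24
5. P2: store L1 := 39  bus=[-]  L1: P0=I P1=I P2=M  mem[L1]=24
6. P2: load  L0  bus=[BusRd]  L0: P0=I P1=I P2=S  mem[L0]=50
7. P1: load  L0  bus=[BusRd]  L0: P0=I P1=S P2=S  mem[L0]=50
8. P0: load  L1  bus=[BusRd,Flush]  L1: P0=S P1=I P2=S  mem[L1]=39
9. P0: store L1 := 5  bus=[BusRdX]  L1: P0=M P1=I P2=I  mem[L1]=39
10. P2: store L0 := 11  bus=[BusRdX]  L0: P0=I P1=I P2=M  mem[L0]=50
11. P1: load  L2  bus=[BusRd,Flush]  L2: P0=I P1=S P2=S  mem[L2]=98
12. P2: load  L1  bus=[BusRd,Flush]  L1: P0=S P1=I P2=S  mem[L1]=5
13. P1: load  L0  bus=[BusRd,Flush]  L0: P0=I P1=S P2=S  mem[L0]=11
14. P0: load  L1  bus=[-]  L1: P0=S P1=I P2=S  mem[L1]=5
15. P2: load  L2  bus=[-]  L2: P0=I P1=S P2=S  mem[L2]=98
16. P0: store L1 := 31  bus=[BusRdX]  L1: P0=M P1=I P2=I  mem[L1]=5
17. P1: load  L0  bus=[-]  L0: P0=I P1=S P2=S  mem[L0]=11
18. P1: load  L1  bus=[BusRd,Flush]  L1: P0=S P1=S P2=I  mem[L1]=31

state = S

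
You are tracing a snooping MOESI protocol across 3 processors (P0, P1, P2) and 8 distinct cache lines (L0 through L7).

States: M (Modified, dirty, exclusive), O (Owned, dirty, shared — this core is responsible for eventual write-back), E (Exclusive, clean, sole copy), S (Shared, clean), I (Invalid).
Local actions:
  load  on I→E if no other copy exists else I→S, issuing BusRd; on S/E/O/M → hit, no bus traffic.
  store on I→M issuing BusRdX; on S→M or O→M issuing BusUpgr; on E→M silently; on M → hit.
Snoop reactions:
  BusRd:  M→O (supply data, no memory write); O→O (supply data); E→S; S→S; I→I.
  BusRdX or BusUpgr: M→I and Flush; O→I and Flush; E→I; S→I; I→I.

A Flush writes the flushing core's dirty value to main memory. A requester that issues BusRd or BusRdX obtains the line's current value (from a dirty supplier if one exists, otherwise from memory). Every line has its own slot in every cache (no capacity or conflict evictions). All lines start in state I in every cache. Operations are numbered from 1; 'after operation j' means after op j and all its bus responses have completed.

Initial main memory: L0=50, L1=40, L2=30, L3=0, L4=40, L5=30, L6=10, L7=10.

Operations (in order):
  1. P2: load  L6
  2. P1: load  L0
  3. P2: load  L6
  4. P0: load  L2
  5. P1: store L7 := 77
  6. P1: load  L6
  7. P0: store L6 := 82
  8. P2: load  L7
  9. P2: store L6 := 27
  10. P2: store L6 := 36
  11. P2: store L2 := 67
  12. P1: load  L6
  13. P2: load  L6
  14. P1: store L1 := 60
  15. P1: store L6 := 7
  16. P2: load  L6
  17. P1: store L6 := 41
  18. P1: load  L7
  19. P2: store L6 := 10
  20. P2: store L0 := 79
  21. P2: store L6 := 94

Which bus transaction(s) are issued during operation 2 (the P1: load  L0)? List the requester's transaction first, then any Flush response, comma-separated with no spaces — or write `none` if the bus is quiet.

[1] P2: load  L6 | P0:I, P1:I, P2:E(10) | bus: BusRd
[2] P1: load  L0 | P0:I, P1:E(50), P2:I | bus: BusRd
[3] P2: load  L6 | P0:I, P1:I, P2:E(10) | bus: none
[4] P0: load  L2 | P0:E(30), P1:I, P2:I | bus: BusRd
[5] P1: store L7 := 77 | P0:I, P1:M(77), P2:I | bus: BusRdX
[6] P1: load  L6 | P0:I, P1:S(10), P2:S(10) | bus: BusRd
[7] P0: store L6 := 82 | P0:M(82), P1:I, P2:I | bus: BusRdX
[8] P2: load  L7 | P0:I, P1:O(77), P2:S(77) | bus: BusRd
[9] P2: store L6 := 27 | P0:I, P1:I, P2:M(27) | bus: BusRdX,Flush
[10] P2: store L6 := 36 | P0:I, P1:I, P2:M(36) | bus: none
[11] P2: store L2 := 67 | P0:I, P1:I, P2:M(67) | bus: BusRdX
[12] P1: load  L6 | P0:I, P1:S(36), P2:O(36) | bus: BusRd
[13] P2: load  L6 | P0:I, P1:S(36), P2:O(36) | bus: none
[14] P1: store L1 := 60 | P0:I, P1:M(60), P2:I | bus: BusRdX
[15] P1: store L6 := 7 | P0:I, P1:M(7), P2:I | bus: BusUpgr,Flush
[16] P2: load  L6 | P0:I, P1:O(7), P2:S(7) | bus: BusRd
[17] P1: store L6 := 41 | P0:I, P1:M(41), P2:I | bus: BusUpgr
[18] P1: load  L7 | P0:I, P1:O(77), P2:S(77) | bus: none
[19] P2: store L6 := 10 | P0:I, P1:I, P2:M(10) | bus: BusRdX,Flush
[20] P2: store L0 := 79 | P0:I, P1:I, P2:M(79) | bus: BusRdX
[21] P2: store L6 := 94 | P0:I, P1:I, P2:M(94) | bus: none

bus = BusRd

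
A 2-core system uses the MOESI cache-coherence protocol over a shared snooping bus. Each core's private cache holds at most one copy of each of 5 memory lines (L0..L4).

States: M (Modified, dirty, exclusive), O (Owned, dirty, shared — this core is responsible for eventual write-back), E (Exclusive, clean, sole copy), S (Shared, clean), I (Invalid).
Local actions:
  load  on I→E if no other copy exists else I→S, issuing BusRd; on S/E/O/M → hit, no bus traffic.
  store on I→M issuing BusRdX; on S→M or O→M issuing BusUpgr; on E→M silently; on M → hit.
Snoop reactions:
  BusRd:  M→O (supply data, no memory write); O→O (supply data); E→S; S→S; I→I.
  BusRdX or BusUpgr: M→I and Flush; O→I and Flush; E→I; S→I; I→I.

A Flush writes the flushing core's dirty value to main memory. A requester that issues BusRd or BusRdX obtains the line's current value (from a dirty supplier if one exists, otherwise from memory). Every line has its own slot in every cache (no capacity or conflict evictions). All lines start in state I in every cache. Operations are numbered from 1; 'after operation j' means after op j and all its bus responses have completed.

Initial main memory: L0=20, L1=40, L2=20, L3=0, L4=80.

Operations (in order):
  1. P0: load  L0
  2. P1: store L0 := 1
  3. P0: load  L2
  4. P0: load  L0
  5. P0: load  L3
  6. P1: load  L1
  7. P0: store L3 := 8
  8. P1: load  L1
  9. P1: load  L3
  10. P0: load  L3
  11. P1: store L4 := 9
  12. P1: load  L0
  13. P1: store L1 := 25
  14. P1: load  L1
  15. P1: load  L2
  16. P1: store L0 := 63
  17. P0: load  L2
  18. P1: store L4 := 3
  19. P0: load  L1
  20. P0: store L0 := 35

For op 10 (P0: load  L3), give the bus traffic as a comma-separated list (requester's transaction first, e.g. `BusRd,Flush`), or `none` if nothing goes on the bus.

bus = none

[1] P0: load  L0 | P0:E(20), P1:I | bus: BusRd
[2] P1: store L0 := 1 | P0:I, P1:M(1) | bus: BusRdX
[3] P0: load  L2 | P0:E(20), P1:I | bus: BusRd
[4] P0: load  L0 | P0:S(1), P1:O(1) | bus: BusRd
[5] P0: load  L3 | P0:E(0), P1:I | bus: BusRd
[6] P1: load  L1 | P0:I, P1:E(40) | bus: BusRd
[7] P0: store L3 := 8 | P0:M(8), P1:I | bus: none
[8] P1: load  L1 | P0:I, P1:E(40) | bus: none
[9] P1: load  L3 | P0:O(8), P1:S(8) | bus: BusRd
[10] P0: load  L3 | P0:O(8), P1:S(8) | bus: none
[11] P1: store L4 := 9 | P0:I, P1:M(9) | bus: BusRdX
[12] P1: load  L0 | P0:S(1), P1:O(1) | bus: none
[13] P1: store L1 := 25 | P0:I, P1:M(25) | bus: none
[14] P1: load  L1 | P0:I, P1:M(25) | bus: none
[15] P1: load  L2 | P0:S(20), P1:S(20) | bus: BusRd
[16] P1: store L0 := 63 | P0:I, P1:M(63) | bus: BusUpgr
[17] P0: load  L2 | P0:S(20), P1:S(20) | bus: none
[18] P1: store L4 := 3 | P0:I, P1:M(3) | bus: none
[19] P0: load  L1 | P0:S(25), P1:O(25) | bus: BusRd
[20] P0: store L0 := 35 | P0:M(35), P1:I | bus: BusRdX,Flush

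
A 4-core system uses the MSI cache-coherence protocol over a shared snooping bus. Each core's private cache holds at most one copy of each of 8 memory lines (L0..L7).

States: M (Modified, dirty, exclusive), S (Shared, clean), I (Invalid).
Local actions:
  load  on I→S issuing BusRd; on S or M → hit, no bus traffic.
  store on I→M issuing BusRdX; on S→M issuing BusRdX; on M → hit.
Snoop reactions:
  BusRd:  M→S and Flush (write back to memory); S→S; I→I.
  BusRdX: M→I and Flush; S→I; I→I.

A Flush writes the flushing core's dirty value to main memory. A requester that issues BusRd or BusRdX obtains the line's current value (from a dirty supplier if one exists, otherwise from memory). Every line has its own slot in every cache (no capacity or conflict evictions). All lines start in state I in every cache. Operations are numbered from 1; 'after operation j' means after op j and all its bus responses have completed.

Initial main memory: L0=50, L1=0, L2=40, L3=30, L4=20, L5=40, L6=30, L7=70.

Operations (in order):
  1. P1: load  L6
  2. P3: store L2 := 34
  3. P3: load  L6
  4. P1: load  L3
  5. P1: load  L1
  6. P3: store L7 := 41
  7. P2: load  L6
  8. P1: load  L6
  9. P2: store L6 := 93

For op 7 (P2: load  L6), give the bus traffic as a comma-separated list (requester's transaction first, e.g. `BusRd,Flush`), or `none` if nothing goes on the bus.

bus = BusRd

[1] P1: load  L6 | P0:I, P1:S(30), P2:I, P3:I | bus: BusRd
[2] P3: store L2 := 34 | P0:I, P1:I, P2:I, P3:M(34) | bus: BusRdX
[3] P3: load  L6 | P0:I, P1:S(30), P2:I, P3:S(30) | bus: BusRd
[4] P1: load  L3 | P0:I, P1:S(30), P2:I, P3:I | bus: BusRd
[5] P1: load  L1 | P0:I, P1:S(0), P2:I, P3:I | bus: BusRd
[6] P3: store L7 := 41 | P0:I, P1:I, P2:I, P3:M(41) | bus: BusRdX
[7] P2: load  L6 | P0:I, P1:S(30), P2:S(30), P3:S(30) | bus: BusRd
[8] P1: load  L6 | P0:I, P1:S(30), P2:S(30), P3:S(30) | bus: none
[9] P2: store L6 := 93 | P0:I, P1:I, P2:M(93), P3:I | bus: BusRdX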